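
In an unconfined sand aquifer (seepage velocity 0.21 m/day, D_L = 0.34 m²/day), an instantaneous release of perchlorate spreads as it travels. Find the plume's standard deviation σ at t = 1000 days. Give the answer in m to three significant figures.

Dispersive spreading gives a Gaussian with σ² = 2Dt; advection only shifts the center.
σ = √(2 × 0.34 × 1000) = 26.1 m.

26.1 m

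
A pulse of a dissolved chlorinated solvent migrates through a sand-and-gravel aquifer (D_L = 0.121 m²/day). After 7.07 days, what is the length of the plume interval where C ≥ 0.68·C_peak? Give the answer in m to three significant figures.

The plume is Gaussian with σ = √(2Dt) = √(2 × 0.121 × 7.07) = 1.308 m.
C/C_peak = exp(−Δx²/(2σ²)) = 0.68 ⇒ Δx = σ·√(−2 ln 0.68) = 1.308 × 0.8783 = 1.149 m.
Width = 2Δx = 2.30 m.

2.30 m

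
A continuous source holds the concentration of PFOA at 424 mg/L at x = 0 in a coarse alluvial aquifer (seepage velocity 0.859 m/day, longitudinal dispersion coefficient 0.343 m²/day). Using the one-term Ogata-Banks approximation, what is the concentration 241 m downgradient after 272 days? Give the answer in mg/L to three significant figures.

125 mg/L

For a continuous step input, C/C₀ ≈ ½·erfc((x−vt)/(2√(Dt))).
vt = 0.859 × 272 = 233.648 m and 2√(Dt) = 2√(0.343 × 272) = 19.32 m.
Argument (x−vt)/(2√(Dt)) = (241 − 233.648)/19.32 = 0.3805; ½·erfc(0.3805) = 0.2953.
C = 424 × 0.2953 = 125 mg/L.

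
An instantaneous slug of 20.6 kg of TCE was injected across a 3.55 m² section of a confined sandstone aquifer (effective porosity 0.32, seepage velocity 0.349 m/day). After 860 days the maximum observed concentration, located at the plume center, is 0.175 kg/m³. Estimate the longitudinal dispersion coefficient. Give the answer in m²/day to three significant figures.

At the plume center C_max = M/(n_e·A·√(4πDt)), so D = M²/(4πt·(n_e·A·C_max)²).
n_e·A·C_max = 0.32 × 3.55 × 0.175 = 0.1988 kg/m.
D = 20.6²/(4π × 860 × 0.1988²) = 0.994 m²/day.

0.994 m²/day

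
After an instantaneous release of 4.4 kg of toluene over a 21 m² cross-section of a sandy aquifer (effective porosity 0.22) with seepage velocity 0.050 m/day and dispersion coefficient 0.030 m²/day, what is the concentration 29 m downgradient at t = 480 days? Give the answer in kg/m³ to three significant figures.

For an instantaneous plane source, C(x,t) = M/(n_e·A·√(4πDt)) · exp(−(x−vt)²/(4Dt)), with n_e·A the pore (flow) area.
Plume center vt = 0.050 × 480 = 24 m, so the well at 29 m is 5 m downgradient of the peak.
√(4πDt) = 13.45 m, giving peak height M/(n_e·A·√(4πDt)) = 4.4/(0.22 × 21 × 13.45) = 0.07081 kg/m³.
(x−vt)²/(4Dt) = (5)²/(4 × 0.030 × 480) = 0.4340; exp(−0.4340) = 0.6479.
C = 0.07081 × 0.6479 = 0.0459 kg/m³.

0.0459 kg/m³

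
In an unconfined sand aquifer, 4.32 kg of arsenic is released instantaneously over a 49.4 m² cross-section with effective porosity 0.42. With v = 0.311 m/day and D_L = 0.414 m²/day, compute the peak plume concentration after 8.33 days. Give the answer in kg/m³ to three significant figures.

0.0316 kg/m³

The peak of an instantaneous 1D plume sits at x = vt; there the Gaussian factor is 1 and C_max = M/(n_e·A·√(4πDt)), where n_e·A is the pore area the mass is dissolved in.
√(4πDt) = √(4π × 0.414 × 8.33) = 6.583 m, so C_max = 4.32/(0.42 × 49.4 × 6.583) = 0.0316 kg/m³.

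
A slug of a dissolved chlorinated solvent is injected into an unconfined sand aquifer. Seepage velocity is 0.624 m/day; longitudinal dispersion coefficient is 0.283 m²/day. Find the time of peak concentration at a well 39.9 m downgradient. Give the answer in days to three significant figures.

63.2 days

For the 1D instantaneous-source solution, setting ∂C/∂t = 0 at fixed x gives v²t² + 2Dt − x² = 0, so t = (√(D² + v²x²) − D)/v².
√(D² + v²x²) = √(0.283² + 0.624² × 39.9²) = 24.90; v² = 0.389376.
t = (24.90 − 0.283)/0.389376 = 63.2 days (vs. the pure-advection estimate x/v = 63.9 d).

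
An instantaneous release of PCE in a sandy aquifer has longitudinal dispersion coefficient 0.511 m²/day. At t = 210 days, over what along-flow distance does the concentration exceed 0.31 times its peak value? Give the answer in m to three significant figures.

The plume is Gaussian with σ = √(2Dt) = √(2 × 0.511 × 210) = 14.65 m.
C/C_peak = exp(−Δx²/(2σ²)) = 0.31 ⇒ Δx = σ·√(−2 ln 0.31) = 14.65 × 1.530 = 22.41 m.
Width = 2Δx = 44.8 m.

44.8 m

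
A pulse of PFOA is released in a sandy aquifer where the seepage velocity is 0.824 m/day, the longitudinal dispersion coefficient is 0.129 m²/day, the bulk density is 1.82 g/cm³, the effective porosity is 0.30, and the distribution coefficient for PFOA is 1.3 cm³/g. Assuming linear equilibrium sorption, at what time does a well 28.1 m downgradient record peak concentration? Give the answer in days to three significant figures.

301 days

Retardation factor R = 1 + ρ_b·K_d/n = 1 + 1.82 × 1.3/0.30 = 8.887.
Sorption retards both mechanisms: v_R = v/R = 0.09272 m/day, D_R = D/R = 0.01452 m²/day.
Peak time from v_R²t² + 2D_R t − x² = 0: t = (√(D_R² + v_R²x²) − D_R)/v_R².
√(D_R² + v_R²x²) = √(0.01452² + 0.09272² × 28.1²) = 2.605; v_R² = 0.008597.
t = (2.605 − 0.01452)/0.008597 = 301 days.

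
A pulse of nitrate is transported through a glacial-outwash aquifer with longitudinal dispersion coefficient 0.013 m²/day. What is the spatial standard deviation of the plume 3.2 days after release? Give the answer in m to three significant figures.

0.288 m

Dispersive spreading gives a Gaussian with σ² = 2Dt; advection only shifts the center.
σ = √(2 × 0.013 × 3.2) = 0.288 m.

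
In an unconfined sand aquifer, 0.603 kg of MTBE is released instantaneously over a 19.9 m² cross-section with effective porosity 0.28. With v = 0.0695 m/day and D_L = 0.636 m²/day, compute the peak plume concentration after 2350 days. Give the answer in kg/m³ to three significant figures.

0.000790 kg/m³

The peak of an instantaneous 1D plume sits at x = vt; there the Gaussian factor is 1 and C_max = M/(n_e·A·√(4πDt)), where n_e·A is the pore area the mass is dissolved in.
√(4πDt) = √(4π × 0.636 × 2350) = 137.0 m, so C_max = 0.603/(0.28 × 19.9 × 137.0) = 0.000790 kg/m³.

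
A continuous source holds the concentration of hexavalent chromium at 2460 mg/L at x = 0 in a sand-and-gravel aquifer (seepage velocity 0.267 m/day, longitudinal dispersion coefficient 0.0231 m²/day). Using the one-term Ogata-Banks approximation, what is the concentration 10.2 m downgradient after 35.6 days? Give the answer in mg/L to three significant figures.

For a continuous step input, C/C₀ ≈ ½·erfc((x−vt)/(2√(Dt))).
vt = 0.267 × 35.6 = 9.5052 m and 2√(Dt) = 2√(0.0231 × 35.6) = 1.814 m.
Argument (x−vt)/(2√(Dt)) = (10.2 − 9.5052)/1.814 = 0.3830; ½·erfc(0.3830) = 0.2940.
C = 2460 × 0.2940 = 723 mg/L.

723 mg/L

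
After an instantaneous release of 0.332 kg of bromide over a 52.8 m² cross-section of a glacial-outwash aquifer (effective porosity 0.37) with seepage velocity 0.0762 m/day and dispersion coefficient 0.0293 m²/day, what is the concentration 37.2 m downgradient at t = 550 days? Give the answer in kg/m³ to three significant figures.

0.000846 kg/m³

For an instantaneous plane source, C(x,t) = M/(n_e·A·√(4πDt)) · exp(−(x−vt)²/(4Dt)), with n_e·A the pore (flow) area.
Plume center vt = 0.0762 × 550 = 41.91 m, so the well at 37.2 m is 4.71 m upgradient of the peak.
√(4πDt) = 14.23 m, giving peak height M/(n_e·A·√(4πDt)) = 0.332/(0.37 × 52.8 × 14.23) = 0.001194 kg/m³.
(x−vt)²/(4Dt) = (-4.71)²/(4 × 0.0293 × 550) = 0.3442; exp(−0.3442) = 0.7088.
C = 0.001194 × 0.7088 = 0.000846 kg/m³.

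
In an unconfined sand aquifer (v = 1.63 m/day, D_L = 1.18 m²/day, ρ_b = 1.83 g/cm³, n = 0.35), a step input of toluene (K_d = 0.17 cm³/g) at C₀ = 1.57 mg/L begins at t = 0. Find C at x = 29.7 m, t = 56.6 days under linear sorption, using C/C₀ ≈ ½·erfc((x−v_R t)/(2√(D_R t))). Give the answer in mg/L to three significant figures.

Retardation factor R = 1 + ρ_b·K_d/n = 1 + 1.83 × 0.17/0.35 = 1.889.
Sorption retards both mechanisms: v_R = v/R = 0.8629 m/day, D_R = D/R = 0.6247 m²/day.
v_R·t = 0.8629 × 56.6 = 48.84014 m; 2√(D_R t) = 11.89 m; argument = (29.7 − 48.84014)/11.89 = -1.610.
C = C₀ × ½·erfc(-1.610) = 1.57 × 0.9886 = 1.55 mg/L.

1.55 mg/L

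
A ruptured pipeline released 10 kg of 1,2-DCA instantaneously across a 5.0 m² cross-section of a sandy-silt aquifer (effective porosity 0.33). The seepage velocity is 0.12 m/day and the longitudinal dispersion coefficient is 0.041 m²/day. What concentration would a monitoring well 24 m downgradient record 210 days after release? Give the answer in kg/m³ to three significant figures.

For an instantaneous plane source, C(x,t) = M/(n_e·A·√(4πDt)) · exp(−(x−vt)²/(4Dt)), with n_e·A the pore (flow) area.
Plume center vt = 0.12 × 210 = 25.2 m, so the well at 24 m is 1.2 m upgradient of the peak.
√(4πDt) = 10.40 m, giving peak height M/(n_e·A·√(4πDt)) = 10/(0.33 × 5.0 × 10.40) = 0.5828 kg/m³.
(x−vt)²/(4Dt) = (-1.2)²/(4 × 0.041 × 210) = 0.04181; exp(−0.04181) = 0.9591.
C = 0.5828 × 0.9591 = 0.559 kg/m³.

0.559 kg/m³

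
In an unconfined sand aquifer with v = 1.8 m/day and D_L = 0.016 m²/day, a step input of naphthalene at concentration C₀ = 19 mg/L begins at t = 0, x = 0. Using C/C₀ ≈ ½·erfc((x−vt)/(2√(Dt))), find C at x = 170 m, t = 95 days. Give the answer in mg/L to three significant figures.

13.6 mg/L

For a continuous step input, C/C₀ ≈ ½·erfc((x−vt)/(2√(Dt))).
vt = 1.8 × 95 = 171 m and 2√(Dt) = 2√(0.016 × 95) = 2.466 m.
Argument (x−vt)/(2√(Dt)) = (170 − 171)/2.466 = -0.4055; ½·erfc(-0.4055) = 0.7168.
C = 19 × 0.7168 = 13.6 mg/L.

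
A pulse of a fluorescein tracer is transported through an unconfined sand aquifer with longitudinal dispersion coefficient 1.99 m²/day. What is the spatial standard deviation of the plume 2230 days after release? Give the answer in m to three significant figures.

Dispersive spreading gives a Gaussian with σ² = 2Dt; advection only shifts the center.
σ = √(2 × 1.99 × 2230) = 94.2 m.

94.2 m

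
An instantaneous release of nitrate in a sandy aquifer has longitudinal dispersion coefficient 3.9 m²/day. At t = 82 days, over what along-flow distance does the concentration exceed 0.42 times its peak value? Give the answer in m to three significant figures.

66.6 m

The plume is Gaussian with σ = √(2Dt) = √(2 × 3.9 × 82) = 25.29 m.
C/C_peak = exp(−Δx²/(2σ²)) = 0.42 ⇒ Δx = σ·√(−2 ln 0.42) = 25.29 × 1.317 = 33.31 m.
Width = 2Δx = 66.6 m.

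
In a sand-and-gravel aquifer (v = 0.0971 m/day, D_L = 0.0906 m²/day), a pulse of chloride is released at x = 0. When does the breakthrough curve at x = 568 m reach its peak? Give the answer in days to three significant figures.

5840 days

For the 1D instantaneous-source solution, setting ∂C/∂t = 0 at fixed x gives v²t² + 2Dt − x² = 0, so t = (√(D² + v²x²) − D)/v².
√(D² + v²x²) = √(0.0906² + 0.0971² × 568²) = 55.15; v² = 0.00942841.
t = (55.15 − 0.0906)/0.00942841 = 5840 days (vs. the pure-advection estimate x/v = 5850 d).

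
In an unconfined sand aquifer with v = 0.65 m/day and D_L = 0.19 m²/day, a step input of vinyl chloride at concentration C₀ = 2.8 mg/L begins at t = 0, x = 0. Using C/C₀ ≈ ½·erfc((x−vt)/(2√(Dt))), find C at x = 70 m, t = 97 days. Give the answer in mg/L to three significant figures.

0.353 mg/L

For a continuous step input, C/C₀ ≈ ½·erfc((x−vt)/(2√(Dt))).
vt = 0.65 × 97 = 63.05 m and 2√(Dt) = 2√(0.19 × 97) = 8.586 m.
Argument (x−vt)/(2√(Dt)) = (70 − 63.05)/8.586 = 0.8095; ½·erfc(0.8095) = 0.1261.
C = 2.8 × 0.1261 = 0.353 mg/L.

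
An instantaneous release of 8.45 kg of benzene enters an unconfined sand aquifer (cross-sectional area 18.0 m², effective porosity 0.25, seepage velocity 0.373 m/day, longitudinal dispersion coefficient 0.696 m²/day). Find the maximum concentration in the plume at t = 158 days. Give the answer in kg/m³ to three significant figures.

0.0505 kg/m³

The peak of an instantaneous 1D plume sits at x = vt; there the Gaussian factor is 1 and C_max = M/(n_e·A·√(4πDt)), where n_e·A is the pore area the mass is dissolved in.
√(4πDt) = √(4π × 0.696 × 158) = 37.17 m, so C_max = 8.45/(0.25 × 18.0 × 37.17) = 0.0505 kg/m³.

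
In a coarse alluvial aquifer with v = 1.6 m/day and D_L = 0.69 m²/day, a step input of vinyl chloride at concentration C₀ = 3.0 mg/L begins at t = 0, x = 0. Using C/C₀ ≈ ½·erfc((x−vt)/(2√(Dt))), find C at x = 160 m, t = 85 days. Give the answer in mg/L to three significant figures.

For a continuous step input, C/C₀ ≈ ½·erfc((x−vt)/(2√(Dt))).
vt = 1.6 × 85 = 136 m and 2√(Dt) = 2√(0.69 × 85) = 15.32 m.
Argument (x−vt)/(2√(Dt)) = (160 − 136)/15.32 = 1.567; ½·erfc(1.567) = 0.01334.
C = 3.0 × 0.01334 = 0.0400 mg/L.

0.0400 mg/L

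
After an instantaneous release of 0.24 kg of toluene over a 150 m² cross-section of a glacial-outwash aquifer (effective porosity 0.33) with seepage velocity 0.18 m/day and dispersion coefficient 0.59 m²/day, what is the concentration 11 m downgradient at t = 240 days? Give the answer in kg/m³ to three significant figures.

For an instantaneous plane source, C(x,t) = M/(n_e·A·√(4πDt)) · exp(−(x−vt)²/(4Dt)), with n_e·A the pore (flow) area.
Plume center vt = 0.18 × 240 = 43.2 m, so the well at 11 m is 32.2 m upgradient of the peak.
√(4πDt) = 42.18 m, giving peak height M/(n_e·A·√(4πDt)) = 0.24/(0.33 × 150 × 42.18) = 0.0001149 kg/m³.
(x−vt)²/(4Dt) = (-32.2)²/(4 × 0.59 × 240) = 1.831; exp(−1.831) = 0.1603.
C = 0.0001149 × 0.1603 = 1.84e-05 kg/m³.

1.84e-05 kg/m³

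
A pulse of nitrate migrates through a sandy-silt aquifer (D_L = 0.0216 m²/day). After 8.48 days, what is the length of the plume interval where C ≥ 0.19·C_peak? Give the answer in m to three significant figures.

The plume is Gaussian with σ = √(2Dt) = √(2 × 0.0216 × 8.48) = 0.6053 m.
C/C_peak = exp(−Δx²/(2σ²)) = 0.19 ⇒ Δx = σ·√(−2 ln 0.19) = 0.6053 × 1.822 = 1.103 m.
Width = 2Δx = 2.21 m.

2.21 m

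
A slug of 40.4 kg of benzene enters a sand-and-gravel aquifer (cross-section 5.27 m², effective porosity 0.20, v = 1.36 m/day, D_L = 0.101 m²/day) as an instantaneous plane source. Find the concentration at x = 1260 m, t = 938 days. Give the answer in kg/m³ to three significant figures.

For an instantaneous plane source, C(x,t) = M/(n_e·A·√(4πDt)) · exp(−(x−vt)²/(4Dt)), with n_e·A the pore (flow) area.
Plume center vt = 1.36 × 938 = 1275.68 m, so the well at 1260 m is 15.68 m upgradient of the peak.
√(4πDt) = 34.50 m, giving peak height M/(n_e·A·√(4πDt)) = 40.4/(0.20 × 5.27 × 34.50) = 1.111 kg/m³.
(x−vt)²/(4Dt) = (-15.68)²/(4 × 0.101 × 938) = 0.6488; exp(−0.6488) = 0.5227.
C = 1.111 × 0.5227 = 0.581 kg/m³.

0.581 kg/m³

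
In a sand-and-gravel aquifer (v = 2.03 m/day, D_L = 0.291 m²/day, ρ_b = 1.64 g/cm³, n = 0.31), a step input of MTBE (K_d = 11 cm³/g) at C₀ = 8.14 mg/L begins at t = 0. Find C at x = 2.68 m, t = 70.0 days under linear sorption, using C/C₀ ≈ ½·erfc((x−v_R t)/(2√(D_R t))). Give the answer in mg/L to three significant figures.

3.00 mg/L

Retardation factor R = 1 + ρ_b·K_d/n = 1 + 1.64 × 11/0.31 = 59.19.
Sorption retards both mechanisms: v_R = v/R = 0.03430 m/day, D_R = D/R = 0.004916 m²/day.
v_R·t = 0.03430 × 70.0 = 2.401 m; 2√(D_R t) = 1.173 m; argument = (2.68 − 2.401)/1.173 = 0.2379.
C = C₀ × ½·erfc(0.2379) = 8.14 × 0.3683 = 3.00 mg/L.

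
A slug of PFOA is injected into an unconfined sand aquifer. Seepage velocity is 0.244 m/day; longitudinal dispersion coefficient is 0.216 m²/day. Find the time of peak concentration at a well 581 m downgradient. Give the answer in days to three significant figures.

2380 days

For the 1D instantaneous-source solution, setting ∂C/∂t = 0 at fixed x gives v²t² + 2Dt − x² = 0, so t = (√(D² + v²x²) − D)/v².
√(D² + v²x²) = √(0.216² + 0.244² × 581²) = 141.8; v² = 0.059536.
t = (141.8 − 0.216)/0.059536 = 2380 days (vs. the pure-advection estimate x/v = 2380 d).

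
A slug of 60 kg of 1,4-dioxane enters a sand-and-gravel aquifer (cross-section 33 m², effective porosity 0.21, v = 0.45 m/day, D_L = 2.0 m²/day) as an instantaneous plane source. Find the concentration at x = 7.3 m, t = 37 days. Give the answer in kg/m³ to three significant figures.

For an instantaneous plane source, C(x,t) = M/(n_e·A·√(4πDt)) · exp(−(x−vt)²/(4Dt)), with n_e·A the pore (flow) area.
Plume center vt = 0.45 × 37 = 16.65 m, so the well at 7.3 m is 9.35 m upgradient of the peak.
√(4πDt) = 30.49 m, giving peak height M/(n_e·A·√(4πDt)) = 60/(0.21 × 33 × 30.49) = 0.2840 kg/m³.
(x−vt)²/(4Dt) = (-9.35)²/(4 × 2.0 × 37) = 0.2953; exp(−0.2953) = 0.7443.
C = 0.2840 × 0.7443 = 0.211 kg/m³.

0.211 kg/m³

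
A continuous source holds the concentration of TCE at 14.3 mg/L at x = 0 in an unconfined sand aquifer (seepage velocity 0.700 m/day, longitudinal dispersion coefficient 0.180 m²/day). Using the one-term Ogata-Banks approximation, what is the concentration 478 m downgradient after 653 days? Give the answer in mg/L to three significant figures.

For a continuous step input, C/C₀ ≈ ½·erfc((x−vt)/(2√(Dt))).
vt = 0.700 × 653 = 457.1 m and 2√(Dt) = 2√(0.180 × 653) = 21.68 m.
Argument (x−vt)/(2√(Dt)) = (478 − 457.1)/21.68 = 0.9640; ½·erfc(0.9640) = 0.08639.
C = 14.3 × 0.08639 = 1.24 mg/L.

1.24 mg/L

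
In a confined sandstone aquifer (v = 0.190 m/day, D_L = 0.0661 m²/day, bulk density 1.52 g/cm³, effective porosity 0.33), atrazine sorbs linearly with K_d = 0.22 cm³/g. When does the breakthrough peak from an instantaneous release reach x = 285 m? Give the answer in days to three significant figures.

Retardation factor R = 1 + ρ_b·K_d/n = 1 + 1.52 × 0.22/0.33 = 2.013.
Sorption retards both mechanisms: v_R = v/R = 0.09439 m/day, D_R = D/R = 0.03284 m²/day.
Peak time from v_R²t² + 2D_R t − x² = 0: t = (√(D_R² + v_R²x²) − D_R)/v_R².
√(D_R² + v_R²x²) = √(0.03284² + 0.09439² × 285²) = 26.90; v_R² = 0.008909.
t = (26.90 − 0.03284)/0.008909 = 3020 days.

3020 days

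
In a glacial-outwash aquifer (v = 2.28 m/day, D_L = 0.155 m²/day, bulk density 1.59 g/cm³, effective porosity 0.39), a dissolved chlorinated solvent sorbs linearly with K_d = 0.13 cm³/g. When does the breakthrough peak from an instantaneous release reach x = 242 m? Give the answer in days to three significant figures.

162 days

Retardation factor R = 1 + ρ_b·K_d/n = 1 + 1.59 × 0.13/0.39 = 1.530.
Sorption retards both mechanisms: v_R = v/R = 1.490 m/day, D_R = D/R = 0.1013 m²/day.
Peak time from v_R²t² + 2D_R t − x² = 0: t = (√(D_R² + v_R²x²) − D_R)/v_R².
√(D_R² + v_R²x²) = √(0.1013² + 1.490² × 242²) = 360.6; v_R² = 2.220.
t = (360.6 − 0.1013)/2.220 = 162 days.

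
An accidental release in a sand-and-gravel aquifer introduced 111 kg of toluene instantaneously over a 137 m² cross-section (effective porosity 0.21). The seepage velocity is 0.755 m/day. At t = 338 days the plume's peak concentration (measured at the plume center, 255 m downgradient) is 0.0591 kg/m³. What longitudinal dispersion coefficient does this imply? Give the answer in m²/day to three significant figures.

At the plume center C_max = M/(n_e·A·√(4πDt)), so D = M²/(4πt·(n_e·A·C_max)²).
n_e·A·C_max = 0.21 × 137 × 0.0591 = 1.700 kg/m.
D = 111²/(4π × 338 × 1.700²) = 1.00 m²/day.

1.00 m²/day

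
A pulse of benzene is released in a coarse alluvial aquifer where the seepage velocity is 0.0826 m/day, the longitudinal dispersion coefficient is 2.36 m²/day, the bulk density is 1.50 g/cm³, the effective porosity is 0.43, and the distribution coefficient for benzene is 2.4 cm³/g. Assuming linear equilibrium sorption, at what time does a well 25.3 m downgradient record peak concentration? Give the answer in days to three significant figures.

Retardation factor R = 1 + ρ_b·K_d/n = 1 + 1.50 × 2.4/0.43 = 9.372.
Sorption retards both mechanisms: v_R = v/R = 0.008813 m/day, D_R = D/R = 0.2518 m²/day.
Peak time from v_R²t² + 2D_R t − x² = 0: t = (√(D_R² + v_R²x²) − D_R)/v_R².
√(D_R² + v_R²x²) = √(0.2518² + 0.008813² × 25.3²) = 0.3363; v_R² = 7.767e-05.
t = (0.3363 − 0.2518)/7.767e-05 = 1090 days.

1090 days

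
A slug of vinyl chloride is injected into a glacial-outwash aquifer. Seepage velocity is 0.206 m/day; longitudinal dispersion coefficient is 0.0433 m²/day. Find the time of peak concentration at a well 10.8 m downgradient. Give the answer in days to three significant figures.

For the 1D instantaneous-source solution, setting ∂C/∂t = 0 at fixed x gives v²t² + 2Dt − x² = 0, so t = (√(D² + v²x²) − D)/v².
√(D² + v²x²) = √(0.0433² + 0.206² × 10.8²) = 2.225; v² = 0.042436.
t = (2.225 − 0.0433)/0.042436 = 51.4 days (vs. the pure-advection estimate x/v = 52.4 d).

51.4 days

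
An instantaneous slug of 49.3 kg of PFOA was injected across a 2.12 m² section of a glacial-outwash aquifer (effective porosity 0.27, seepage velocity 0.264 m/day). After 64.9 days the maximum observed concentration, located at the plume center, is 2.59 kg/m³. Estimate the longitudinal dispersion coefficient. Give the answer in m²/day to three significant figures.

At the plume center C_max = M/(n_e·A·√(4πDt)), so D = M²/(4πt·(n_e·A·C_max)²).
n_e·A·C_max = 0.27 × 2.12 × 2.59 = 1.483 kg/m.
D = 49.3²/(4π × 64.9 × 1.483²) = 1.36 m²/day.

1.36 m²/day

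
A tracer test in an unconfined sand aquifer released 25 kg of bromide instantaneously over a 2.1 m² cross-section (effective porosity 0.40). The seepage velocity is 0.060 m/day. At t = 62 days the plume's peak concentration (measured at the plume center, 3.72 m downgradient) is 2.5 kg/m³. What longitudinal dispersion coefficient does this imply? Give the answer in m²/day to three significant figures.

At the plume center C_max = M/(n_e·A·√(4πDt)), so D = M²/(4πt·(n_e·A·C_max)²).
n_e·A·C_max = 0.40 × 2.1 × 2.5 = 2.100 kg/m.
D = 25²/(4π × 62 × 2.100²) = 0.182 m²/day.

0.182 m²/day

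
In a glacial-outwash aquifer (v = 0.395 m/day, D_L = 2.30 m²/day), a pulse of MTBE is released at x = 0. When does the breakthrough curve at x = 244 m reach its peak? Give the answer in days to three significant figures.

603 days

For the 1D instantaneous-source solution, setting ∂C/∂t = 0 at fixed x gives v²t² + 2Dt − x² = 0, so t = (√(D² + v²x²) − D)/v².
√(D² + v²x²) = √(2.30² + 0.395² × 244²) = 96.41; v² = 0.156025.
t = (96.41 − 2.30)/0.156025 = 603 days (vs. the pure-advection estimate x/v = 618 d).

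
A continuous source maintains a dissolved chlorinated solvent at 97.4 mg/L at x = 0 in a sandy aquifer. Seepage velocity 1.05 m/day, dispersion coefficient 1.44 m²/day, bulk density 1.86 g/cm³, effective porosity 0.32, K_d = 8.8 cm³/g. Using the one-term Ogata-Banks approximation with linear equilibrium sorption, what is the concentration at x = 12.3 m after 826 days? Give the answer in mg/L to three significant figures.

Retardation factor R = 1 + ρ_b·K_d/n = 1 + 1.86 × 8.8/0.32 = 52.15.
Sorption retards both mechanisms: v_R = v/R = 0.02013 m/day, D_R = D/R = 0.02761 m²/day.
v_R·t = 0.02013 × 826 = 16.62738 m; 2√(D_R t) = 9.551 m; argument = (12.3 − 16.62738)/9.551 = -0.4531.
C = C₀ × ½·erfc(-0.4531) = 97.4 × 0.7392 = 72.0 mg/L.

72.0 mg/L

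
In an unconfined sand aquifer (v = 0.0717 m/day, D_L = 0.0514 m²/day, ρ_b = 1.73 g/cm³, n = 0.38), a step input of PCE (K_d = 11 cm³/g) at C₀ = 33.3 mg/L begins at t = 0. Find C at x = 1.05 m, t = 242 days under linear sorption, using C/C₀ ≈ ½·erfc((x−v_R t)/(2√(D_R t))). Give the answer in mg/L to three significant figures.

Retardation factor R = 1 + ρ_b·K_d/n = 1 + 1.73 × 11/0.38 = 51.08.
Sorption retards both mechanisms: v_R = v/R = 0.001404 m/day, D_R = D/R = 0.001006 m²/day.
v_R·t = 0.001404 × 242 = 0.339768 m; 2√(D_R t) = 0.9868 m; argument = (1.05 − 0.339768)/0.9868 = 0.7197.
C = C₀ × ½·erfc(0.7197) = 33.3 × 0.1544 = 5.14 mg/L.

5.14 mg/L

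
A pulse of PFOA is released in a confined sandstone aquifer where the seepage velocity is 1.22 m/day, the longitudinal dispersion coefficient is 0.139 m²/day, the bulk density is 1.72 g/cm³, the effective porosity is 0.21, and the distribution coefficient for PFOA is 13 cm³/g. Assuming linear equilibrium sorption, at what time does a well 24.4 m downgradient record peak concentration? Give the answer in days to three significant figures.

Retardation factor R = 1 + ρ_b·K_d/n = 1 + 1.72 × 13/0.21 = 107.5.
Sorption retards both mechanisms: v_R = v/R = 0.01135 m/day, D_R = D/R = 0.001293 m²/day.
Peak time from v_R²t² + 2D_R t − x² = 0: t = (√(D_R² + v_R²x²) − D_R)/v_R².
√(D_R² + v_R²x²) = √(0.001293² + 0.01135² × 24.4²) = 0.2769; v_R² = 0.0001288.
t = (0.2769 − 0.001293)/0.0001288 = 2140 days.

2140 days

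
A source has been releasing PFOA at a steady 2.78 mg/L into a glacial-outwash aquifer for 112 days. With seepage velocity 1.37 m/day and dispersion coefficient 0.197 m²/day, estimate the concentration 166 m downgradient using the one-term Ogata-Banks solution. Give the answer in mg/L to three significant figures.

0.0815 mg/L

For a continuous step input, C/C₀ ≈ ½·erfc((x−vt)/(2√(Dt))).
vt = 1.37 × 112 = 153.44 m and 2√(Dt) = 2√(0.197 × 112) = 9.394 m.
Argument (x−vt)/(2√(Dt)) = (166 − 153.44)/9.394 = 1.337; ½·erfc(1.337) = 0.02933.
C = 2.78 × 0.02933 = 0.0815 mg/L.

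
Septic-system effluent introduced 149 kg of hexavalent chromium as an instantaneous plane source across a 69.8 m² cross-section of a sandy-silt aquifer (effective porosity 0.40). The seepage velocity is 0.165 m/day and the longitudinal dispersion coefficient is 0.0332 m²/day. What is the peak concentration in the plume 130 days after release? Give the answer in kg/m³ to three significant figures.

The peak of an instantaneous 1D plume sits at x = vt; there the Gaussian factor is 1 and C_max = M/(n_e·A·√(4πDt)), where n_e·A is the pore area the mass is dissolved in.
√(4πDt) = √(4π × 0.0332 × 130) = 7.365 m, so C_max = 149/(0.40 × 69.8 × 7.365) = 0.725 kg/m³.

0.725 kg/m³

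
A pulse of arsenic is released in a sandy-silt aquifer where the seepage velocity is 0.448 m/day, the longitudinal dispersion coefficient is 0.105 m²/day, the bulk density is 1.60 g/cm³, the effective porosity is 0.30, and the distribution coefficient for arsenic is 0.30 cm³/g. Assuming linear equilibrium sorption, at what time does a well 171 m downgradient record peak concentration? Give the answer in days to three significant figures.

991 days

Retardation factor R = 1 + ρ_b·K_d/n = 1 + 1.60 × 0.30/0.30 = 2.600.
Sorption retards both mechanisms: v_R = v/R = 0.1723 m/day, D_R = D/R = 0.04038 m²/day.
Peak time from v_R²t² + 2D_R t − x² = 0: t = (√(D_R² + v_R²x²) − D_R)/v_R².
√(D_R² + v_R²x²) = √(0.04038² + 0.1723² × 171²) = 29.46; v_R² = 0.02969.
t = (29.46 − 0.04038)/0.02969 = 991 days.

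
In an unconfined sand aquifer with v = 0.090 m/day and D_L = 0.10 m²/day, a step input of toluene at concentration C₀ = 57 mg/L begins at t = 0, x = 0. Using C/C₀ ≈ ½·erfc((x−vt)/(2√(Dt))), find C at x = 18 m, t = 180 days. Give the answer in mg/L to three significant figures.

21.8 mg/L

For a continuous step input, C/C₀ ≈ ½·erfc((x−vt)/(2√(Dt))).
vt = 0.090 × 180 = 16.2 m and 2√(Dt) = 2√(0.10 × 180) = 8.485 m.
Argument (x−vt)/(2√(Dt)) = (18 − 16.2)/8.485 = 0.2121; ½·erfc(0.2121) = 0.3821.
C = 57 × 0.3821 = 21.8 mg/L.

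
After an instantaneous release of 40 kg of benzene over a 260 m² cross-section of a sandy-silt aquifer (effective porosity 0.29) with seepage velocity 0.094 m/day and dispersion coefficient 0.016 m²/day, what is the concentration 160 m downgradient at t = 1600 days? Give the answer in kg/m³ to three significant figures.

0.0120 kg/m³

For an instantaneous plane source, C(x,t) = M/(n_e·A·√(4πDt)) · exp(−(x−vt)²/(4Dt)), with n_e·A the pore (flow) area.
Plume center vt = 0.094 × 1600 = 150.4 m, so the well at 160 m is 9.6 m downgradient of the peak.
√(4πDt) = 17.94 m, giving peak height M/(n_e·A·√(4πDt)) = 40/(0.29 × 260 × 17.94) = 0.02957 kg/m³.
(x−vt)²/(4Dt) = (9.6)²/(4 × 0.016 × 1600) = 0.9000; exp(−0.9000) = 0.4066.
C = 0.02957 × 0.4066 = 0.0120 kg/m³.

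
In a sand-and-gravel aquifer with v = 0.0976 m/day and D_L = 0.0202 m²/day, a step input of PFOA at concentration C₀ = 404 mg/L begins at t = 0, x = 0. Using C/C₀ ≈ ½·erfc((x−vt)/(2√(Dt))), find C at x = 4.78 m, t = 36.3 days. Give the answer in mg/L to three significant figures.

For a continuous step input, C/C₀ ≈ ½·erfc((x−vt)/(2√(Dt))).
vt = 0.0976 × 36.3 = 3.54288 m and 2√(Dt) = 2√(0.0202 × 36.3) = 1.713 m.
Argument (x−vt)/(2√(Dt)) = (4.78 − 3.54288)/1.713 = 0.7222; ½·erfc(0.7222) = 0.1535.
C = 404 × 0.1535 = 62.0 mg/L.

62.0 mg/L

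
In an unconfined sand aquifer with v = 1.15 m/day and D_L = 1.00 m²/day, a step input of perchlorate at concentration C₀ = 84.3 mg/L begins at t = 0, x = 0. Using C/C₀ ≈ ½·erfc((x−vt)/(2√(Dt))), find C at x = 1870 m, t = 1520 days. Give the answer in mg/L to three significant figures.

1.13 mg/L

For a continuous step input, C/C₀ ≈ ½·erfc((x−vt)/(2√(Dt))).
vt = 1.15 × 1520 = 1748 m and 2√(Dt) = 2√(1.00 × 1520) = 77.97 m.
Argument (x−vt)/(2√(Dt)) = (1870 − 1748)/77.97 = 1.565; ½·erfc(1.565) = 0.01344.
C = 84.3 × 0.01344 = 1.13 mg/L.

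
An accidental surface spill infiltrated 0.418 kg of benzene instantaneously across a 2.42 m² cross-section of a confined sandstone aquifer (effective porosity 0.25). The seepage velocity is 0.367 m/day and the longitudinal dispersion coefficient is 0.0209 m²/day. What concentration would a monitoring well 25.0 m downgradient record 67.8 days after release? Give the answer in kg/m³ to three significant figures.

For an instantaneous plane source, C(x,t) = M/(n_e·A·√(4πDt)) · exp(−(x−vt)²/(4Dt)), with n_e·A the pore (flow) area.
Plume center vt = 0.367 × 67.8 = 24.8826 m, so the well at 25.0 m is 0.1174 m downgradient of the peak.
√(4πDt) = 4.220 m, giving peak height M/(n_e·A·√(4πDt)) = 0.418/(0.25 × 2.42 × 4.220) = 0.1637 kg/m³.
(x−vt)²/(4Dt) = (0.1174)²/(4 × 0.0209 × 67.8) = 0.002432; exp(−0.002432) = 0.9976.
C = 0.1637 × 0.9976 = 0.163 kg/m³.

0.163 kg/m³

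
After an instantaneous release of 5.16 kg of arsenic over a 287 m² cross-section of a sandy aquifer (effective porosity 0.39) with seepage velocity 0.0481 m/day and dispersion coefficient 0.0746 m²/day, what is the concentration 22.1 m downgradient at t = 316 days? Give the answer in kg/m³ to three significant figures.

For an instantaneous plane source, C(x,t) = M/(n_e·A·√(4πDt)) · exp(−(x−vt)²/(4Dt)), with n_e·A the pore (flow) area.
Plume center vt = 0.0481 × 316 = 15.1996 m, so the well at 22.1 m is 6.9004 m downgradient of the peak.
√(4πDt) = 17.21 m, giving peak height M/(n_e·A·√(4πDt)) = 5.16/(0.39 × 287 × 17.21) = 0.002679 kg/m³.
(x−vt)²/(4Dt) = (6.9004)²/(4 × 0.0746 × 316) = 0.5050; exp(−0.5050) = 0.6035.
C = 0.002679 × 0.6035 = 0.00162 kg/m³.

0.00162 kg/m³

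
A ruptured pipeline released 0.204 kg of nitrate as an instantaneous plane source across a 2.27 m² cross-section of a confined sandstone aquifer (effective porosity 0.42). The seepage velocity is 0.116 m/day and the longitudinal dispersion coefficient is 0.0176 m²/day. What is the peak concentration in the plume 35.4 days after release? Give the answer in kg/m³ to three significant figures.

0.0765 kg/m³

The peak of an instantaneous 1D plume sits at x = vt; there the Gaussian factor is 1 and C_max = M/(n_e·A·√(4πDt)), where n_e·A is the pore area the mass is dissolved in.
√(4πDt) = √(4π × 0.0176 × 35.4) = 2.798 m, so C_max = 0.204/(0.42 × 2.27 × 2.798) = 0.0765 kg/m³.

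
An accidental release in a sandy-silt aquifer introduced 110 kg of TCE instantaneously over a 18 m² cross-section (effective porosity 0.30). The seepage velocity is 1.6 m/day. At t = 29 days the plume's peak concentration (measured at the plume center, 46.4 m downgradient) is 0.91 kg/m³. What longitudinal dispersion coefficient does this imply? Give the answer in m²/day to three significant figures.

At the plume center C_max = M/(n_e·A·√(4πDt)), so D = M²/(4πt·(n_e·A·C_max)²).
n_e·A·C_max = 0.30 × 18 × 0.91 = 4.914 kg/m.
D = 110²/(4π × 29 × 4.914²) = 1.38 m²/day.

1.38 m²/day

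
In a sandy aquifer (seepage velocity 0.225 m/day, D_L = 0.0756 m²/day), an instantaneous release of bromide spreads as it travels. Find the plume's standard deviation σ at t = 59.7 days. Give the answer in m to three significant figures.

Dispersive spreading gives a Gaussian with σ² = 2Dt; advection only shifts the center.
σ = √(2 × 0.0756 × 59.7) = 3.00 m.

3.00 m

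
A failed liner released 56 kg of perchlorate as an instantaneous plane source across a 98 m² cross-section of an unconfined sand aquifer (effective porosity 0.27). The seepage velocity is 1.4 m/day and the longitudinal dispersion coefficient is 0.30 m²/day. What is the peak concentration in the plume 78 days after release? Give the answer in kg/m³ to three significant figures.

0.123 kg/m³

The peak of an instantaneous 1D plume sits at x = vt; there the Gaussian factor is 1 and C_max = M/(n_e·A·√(4πDt)), where n_e·A is the pore area the mass is dissolved in.
√(4πDt) = √(4π × 0.30 × 78) = 17.15 m, so C_max = 56/(0.27 × 98 × 17.15) = 0.123 kg/m³.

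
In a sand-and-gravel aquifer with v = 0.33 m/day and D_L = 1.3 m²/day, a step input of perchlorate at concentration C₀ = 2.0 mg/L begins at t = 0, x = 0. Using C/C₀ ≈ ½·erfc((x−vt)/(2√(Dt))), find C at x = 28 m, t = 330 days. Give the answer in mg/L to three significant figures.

1.99 mg/L

For a continuous step input, C/C₀ ≈ ½·erfc((x−vt)/(2√(Dt))).
vt = 0.33 × 330 = 108.9 m and 2√(Dt) = 2√(1.3 × 330) = 41.42 m.
Argument (x−vt)/(2√(Dt)) = (28 − 108.9)/41.42 = -1.953; ½·erfc(-1.953) = 0.9971.
C = 2.0 × 0.9971 = 1.99 mg/L.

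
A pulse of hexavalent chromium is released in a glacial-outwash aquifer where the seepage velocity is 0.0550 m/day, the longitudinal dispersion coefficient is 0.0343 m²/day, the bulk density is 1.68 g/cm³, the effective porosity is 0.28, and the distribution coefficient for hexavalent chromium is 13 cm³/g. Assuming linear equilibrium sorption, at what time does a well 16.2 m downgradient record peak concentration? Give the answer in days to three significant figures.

Retardation factor R = 1 + ρ_b·K_d/n = 1 + 1.68 × 13/0.28 = 79.00.
Sorption retards both mechanisms: v_R = v/R = 0.0006962 m/day, D_R = D/R = 0.0004342 m²/day.
Peak time from v_R²t² + 2D_R t − x² = 0: t = (√(D_R² + v_R²x²) − D_R)/v_R².
√(D_R² + v_R²x²) = √(0.0004342² + 0.0006962² × 16.2²) = 0.01129; v_R² = 4.847e-07.
t = (0.01129 − 0.0004342)/4.847e-07 = 22400 days.

22400 days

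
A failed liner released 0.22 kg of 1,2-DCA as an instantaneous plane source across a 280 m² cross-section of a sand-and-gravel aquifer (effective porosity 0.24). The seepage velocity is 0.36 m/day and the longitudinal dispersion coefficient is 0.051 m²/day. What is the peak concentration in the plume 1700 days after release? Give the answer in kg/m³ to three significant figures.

9.92e-05 kg/m³

The peak of an instantaneous 1D plume sits at x = vt; there the Gaussian factor is 1 and C_max = M/(n_e·A·√(4πDt)), where n_e·A is the pore area the mass is dissolved in.
√(4πDt) = √(4π × 0.051 × 1700) = 33.01 m, so C_max = 0.22/(0.24 × 280 × 33.01) = 9.92e-05 kg/m³.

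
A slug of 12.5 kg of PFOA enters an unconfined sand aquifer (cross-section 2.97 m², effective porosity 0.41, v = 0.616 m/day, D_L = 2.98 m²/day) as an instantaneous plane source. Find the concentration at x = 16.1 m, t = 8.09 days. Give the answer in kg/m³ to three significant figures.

For an instantaneous plane source, C(x,t) = M/(n_e·A·√(4πDt)) · exp(−(x−vt)²/(4Dt)), with n_e·A the pore (flow) area.
Plume center vt = 0.616 × 8.09 = 4.98344 m, so the well at 16.1 m is 11.11656 m downgradient of the peak.
√(4πDt) = 17.41 m, giving peak height M/(n_e·A·√(4πDt)) = 12.5/(0.41 × 2.97 × 17.41) = 0.5896 kg/m³.
(x−vt)²/(4Dt) = (11.11656)²/(4 × 2.98 × 8.09) = 1.281; exp(−1.281) = 0.2778.
C = 0.5896 × 0.2778 = 0.164 kg/m³.

0.164 kg/m³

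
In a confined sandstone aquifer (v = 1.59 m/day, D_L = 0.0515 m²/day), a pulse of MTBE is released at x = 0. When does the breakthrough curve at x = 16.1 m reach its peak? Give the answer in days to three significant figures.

For the 1D instantaneous-source solution, setting ∂C/∂t = 0 at fixed x gives v²t² + 2Dt − x² = 0, so t = (√(D² + v²x²) − D)/v².
√(D² + v²x²) = √(0.0515² + 1.59² × 16.1²) = 25.60; v² = 2.5281.
t = (25.60 − 0.0515)/2.5281 = 10.1 days (vs. the pure-advection estimate x/v = 10.1 d).

10.1 days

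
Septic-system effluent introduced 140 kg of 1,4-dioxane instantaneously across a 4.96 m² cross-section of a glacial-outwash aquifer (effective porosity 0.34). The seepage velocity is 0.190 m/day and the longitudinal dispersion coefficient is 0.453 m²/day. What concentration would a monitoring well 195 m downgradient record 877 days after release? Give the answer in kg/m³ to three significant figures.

For an instantaneous plane source, C(x,t) = M/(n_e·A·√(4πDt)) · exp(−(x−vt)²/(4Dt)), with n_e·A the pore (flow) area.
Plume center vt = 0.190 × 877 = 166.63 m, so the well at 195 m is 28.37 m downgradient of the peak.
√(4πDt) = 70.66 m, giving peak height M/(n_e·A·√(4πDt)) = 140/(0.34 × 4.96 × 70.66) = 1.175 kg/m³.
(x−vt)²/(4Dt) = (28.37)²/(4 × 0.453 × 877) = 0.5065; exp(−0.5065) = 0.6026.
C = 1.175 × 0.6026 = 0.708 kg/m³.

0.708 kg/m³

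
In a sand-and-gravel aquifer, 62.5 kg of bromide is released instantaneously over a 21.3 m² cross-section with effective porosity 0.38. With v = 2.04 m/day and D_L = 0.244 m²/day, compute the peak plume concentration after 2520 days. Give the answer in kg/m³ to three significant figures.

The peak of an instantaneous 1D plume sits at x = vt; there the Gaussian factor is 1 and C_max = M/(n_e·A·√(4πDt)), where n_e·A is the pore area the mass is dissolved in.
√(4πDt) = √(4π × 0.244 × 2520) = 87.90 m, so C_max = 62.5/(0.38 × 21.3 × 87.90) = 0.0878 kg/m³.

0.0878 kg/m³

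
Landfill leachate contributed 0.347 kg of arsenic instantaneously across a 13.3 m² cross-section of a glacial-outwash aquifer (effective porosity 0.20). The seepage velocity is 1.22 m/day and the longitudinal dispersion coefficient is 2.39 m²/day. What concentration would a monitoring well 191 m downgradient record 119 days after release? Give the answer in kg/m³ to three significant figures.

For an instantaneous plane source, C(x,t) = M/(n_e·A·√(4πDt)) · exp(−(x−vt)²/(4Dt)), with n_e·A the pore (flow) area.
Plume center vt = 1.22 × 119 = 145.18 m, so the well at 191 m is 45.82 m downgradient of the peak.
√(4πDt) = 59.78 m, giving peak height M/(n_e·A·√(4πDt)) = 0.347/(0.20 × 13.3 × 59.78) = 0.002182 kg/m³.
(x−vt)²/(4Dt) = (45.82)²/(4 × 2.39 × 119) = 1.845; exp(−1.845) = 0.1580.
C = 0.002182 × 0.1580 = 0.000345 kg/m³.

0.000345 kg/m³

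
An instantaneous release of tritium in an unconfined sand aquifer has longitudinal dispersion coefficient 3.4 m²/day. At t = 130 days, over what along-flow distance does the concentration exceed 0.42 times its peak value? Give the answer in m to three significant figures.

78.3 m

The plume is Gaussian with σ = √(2Dt) = √(2 × 3.4 × 130) = 29.73 m.
C/C_peak = exp(−Δx²/(2σ²)) = 0.42 ⇒ Δx = σ·√(−2 ln 0.42) = 29.73 × 1.317 = 39.15 m.
Width = 2Δx = 78.3 m.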